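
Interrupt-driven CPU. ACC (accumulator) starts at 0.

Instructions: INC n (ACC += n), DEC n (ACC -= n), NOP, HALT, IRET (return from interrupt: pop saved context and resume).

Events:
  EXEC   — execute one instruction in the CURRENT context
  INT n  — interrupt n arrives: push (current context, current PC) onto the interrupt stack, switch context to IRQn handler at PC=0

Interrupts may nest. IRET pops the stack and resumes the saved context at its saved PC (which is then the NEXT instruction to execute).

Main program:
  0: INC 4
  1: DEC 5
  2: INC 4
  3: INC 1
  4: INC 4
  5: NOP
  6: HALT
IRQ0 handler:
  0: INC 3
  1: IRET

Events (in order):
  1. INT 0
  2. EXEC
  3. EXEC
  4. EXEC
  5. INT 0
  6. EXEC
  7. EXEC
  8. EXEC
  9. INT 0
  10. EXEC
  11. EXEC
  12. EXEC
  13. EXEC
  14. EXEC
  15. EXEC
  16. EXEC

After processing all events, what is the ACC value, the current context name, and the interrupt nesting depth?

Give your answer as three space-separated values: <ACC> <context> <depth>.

Answer: 17 MAIN 0

Derivation:
Event 1 (INT 0): INT 0 arrives: push (MAIN, PC=0), enter IRQ0 at PC=0 (depth now 1)
Event 2 (EXEC): [IRQ0] PC=0: INC 3 -> ACC=3
Event 3 (EXEC): [IRQ0] PC=1: IRET -> resume MAIN at PC=0 (depth now 0)
Event 4 (EXEC): [MAIN] PC=0: INC 4 -> ACC=7
Event 5 (INT 0): INT 0 arrives: push (MAIN, PC=1), enter IRQ0 at PC=0 (depth now 1)
Event 6 (EXEC): [IRQ0] PC=0: INC 3 -> ACC=10
Event 7 (EXEC): [IRQ0] PC=1: IRET -> resume MAIN at PC=1 (depth now 0)
Event 8 (EXEC): [MAIN] PC=1: DEC 5 -> ACC=5
Event 9 (INT 0): INT 0 arrives: push (MAIN, PC=2), enter IRQ0 at PC=0 (depth now 1)
Event 10 (EXEC): [IRQ0] PC=0: INC 3 -> ACC=8
Event 11 (EXEC): [IRQ0] PC=1: IRET -> resume MAIN at PC=2 (depth now 0)
Event 12 (EXEC): [MAIN] PC=2: INC 4 -> ACC=12
Event 13 (EXEC): [MAIN] PC=3: INC 1 -> ACC=13
Event 14 (EXEC): [MAIN] PC=4: INC 4 -> ACC=17
Event 15 (EXEC): [MAIN] PC=5: NOP
Event 16 (EXEC): [MAIN] PC=6: HALT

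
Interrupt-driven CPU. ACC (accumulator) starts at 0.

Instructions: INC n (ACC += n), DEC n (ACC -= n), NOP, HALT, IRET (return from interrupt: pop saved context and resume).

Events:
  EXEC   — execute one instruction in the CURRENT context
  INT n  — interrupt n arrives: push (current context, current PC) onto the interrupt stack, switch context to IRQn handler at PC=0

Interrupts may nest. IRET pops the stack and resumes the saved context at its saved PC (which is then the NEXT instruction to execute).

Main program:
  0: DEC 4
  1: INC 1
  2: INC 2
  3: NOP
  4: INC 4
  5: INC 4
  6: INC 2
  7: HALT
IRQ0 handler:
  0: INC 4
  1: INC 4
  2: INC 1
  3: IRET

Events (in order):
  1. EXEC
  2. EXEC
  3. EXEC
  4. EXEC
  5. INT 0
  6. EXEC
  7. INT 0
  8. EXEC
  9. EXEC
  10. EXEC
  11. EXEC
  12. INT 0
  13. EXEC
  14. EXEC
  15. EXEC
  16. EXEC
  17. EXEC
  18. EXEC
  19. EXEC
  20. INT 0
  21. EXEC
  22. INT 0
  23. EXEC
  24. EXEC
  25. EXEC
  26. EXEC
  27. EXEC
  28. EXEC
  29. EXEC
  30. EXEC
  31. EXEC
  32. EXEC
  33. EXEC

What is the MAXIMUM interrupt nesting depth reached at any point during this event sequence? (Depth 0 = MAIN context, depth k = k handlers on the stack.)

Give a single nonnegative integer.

Answer: 2

Derivation:
Event 1 (EXEC): [MAIN] PC=0: DEC 4 -> ACC=-4 [depth=0]
Event 2 (EXEC): [MAIN] PC=1: INC 1 -> ACC=-3 [depth=0]
Event 3 (EXEC): [MAIN] PC=2: INC 2 -> ACC=-1 [depth=0]
Event 4 (EXEC): [MAIN] PC=3: NOP [depth=0]
Event 5 (INT 0): INT 0 arrives: push (MAIN, PC=4), enter IRQ0 at PC=0 (depth now 1) [depth=1]
Event 6 (EXEC): [IRQ0] PC=0: INC 4 -> ACC=3 [depth=1]
Event 7 (INT 0): INT 0 arrives: push (IRQ0, PC=1), enter IRQ0 at PC=0 (depth now 2) [depth=2]
Event 8 (EXEC): [IRQ0] PC=0: INC 4 -> ACC=7 [depth=2]
Event 9 (EXEC): [IRQ0] PC=1: INC 4 -> ACC=11 [depth=2]
Event 10 (EXEC): [IRQ0] PC=2: INC 1 -> ACC=12 [depth=2]
Event 11 (EXEC): [IRQ0] PC=3: IRET -> resume IRQ0 at PC=1 (depth now 1) [depth=1]
Event 12 (INT 0): INT 0 arrives: push (IRQ0, PC=1), enter IRQ0 at PC=0 (depth now 2) [depth=2]
Event 13 (EXEC): [IRQ0] PC=0: INC 4 -> ACC=16 [depth=2]
Event 14 (EXEC): [IRQ0] PC=1: INC 4 -> ACC=20 [depth=2]
Event 15 (EXEC): [IRQ0] PC=2: INC 1 -> ACC=21 [depth=2]
Event 16 (EXEC): [IRQ0] PC=3: IRET -> resume IRQ0 at PC=1 (depth now 1) [depth=1]
Event 17 (EXEC): [IRQ0] PC=1: INC 4 -> ACC=25 [depth=1]
Event 18 (EXEC): [IRQ0] PC=2: INC 1 -> ACC=26 [depth=1]
Event 19 (EXEC): [IRQ0] PC=3: IRET -> resume MAIN at PC=4 (depth now 0) [depth=0]
Event 20 (INT 0): INT 0 arrives: push (MAIN, PC=4), enter IRQ0 at PC=0 (depth now 1) [depth=1]
Event 21 (EXEC): [IRQ0] PC=0: INC 4 -> ACC=30 [depth=1]
Event 22 (INT 0): INT 0 arrives: push (IRQ0, PC=1), enter IRQ0 at PC=0 (depth now 2) [depth=2]
Event 23 (EXEC): [IRQ0] PC=0: INC 4 -> ACC=34 [depth=2]
Event 24 (EXEC): [IRQ0] PC=1: INC 4 -> ACC=38 [depth=2]
Event 25 (EXEC): [IRQ0] PC=2: INC 1 -> ACC=39 [depth=2]
Event 26 (EXEC): [IRQ0] PC=3: IRET -> resume IRQ0 at PC=1 (depth now 1) [depth=1]
Event 27 (EXEC): [IRQ0] PC=1: INC 4 -> ACC=43 [depth=1]
Event 28 (EXEC): [IRQ0] PC=2: INC 1 -> ACC=44 [depth=1]
Event 29 (EXEC): [IRQ0] PC=3: IRET -> resume MAIN at PC=4 (depth now 0) [depth=0]
Event 30 (EXEC): [MAIN] PC=4: INC 4 -> ACC=48 [depth=0]
Event 31 (EXEC): [MAIN] PC=5: INC 4 -> ACC=52 [depth=0]
Event 32 (EXEC): [MAIN] PC=6: INC 2 -> ACC=54 [depth=0]
Event 33 (EXEC): [MAIN] PC=7: HALT [depth=0]
Max depth observed: 2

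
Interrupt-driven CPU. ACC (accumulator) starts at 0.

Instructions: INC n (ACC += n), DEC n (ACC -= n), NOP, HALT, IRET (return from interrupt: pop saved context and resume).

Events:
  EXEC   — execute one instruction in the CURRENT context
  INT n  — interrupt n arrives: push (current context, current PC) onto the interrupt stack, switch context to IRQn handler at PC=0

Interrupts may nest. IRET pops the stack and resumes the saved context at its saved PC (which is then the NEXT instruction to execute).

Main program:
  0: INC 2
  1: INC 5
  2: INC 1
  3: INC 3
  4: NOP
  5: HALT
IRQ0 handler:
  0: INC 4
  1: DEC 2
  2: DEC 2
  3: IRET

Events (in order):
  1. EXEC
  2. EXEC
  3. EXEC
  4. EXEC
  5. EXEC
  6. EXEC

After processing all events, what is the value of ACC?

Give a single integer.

Event 1 (EXEC): [MAIN] PC=0: INC 2 -> ACC=2
Event 2 (EXEC): [MAIN] PC=1: INC 5 -> ACC=7
Event 3 (EXEC): [MAIN] PC=2: INC 1 -> ACC=8
Event 4 (EXEC): [MAIN] PC=3: INC 3 -> ACC=11
Event 5 (EXEC): [MAIN] PC=4: NOP
Event 6 (EXEC): [MAIN] PC=5: HALT

Answer: 11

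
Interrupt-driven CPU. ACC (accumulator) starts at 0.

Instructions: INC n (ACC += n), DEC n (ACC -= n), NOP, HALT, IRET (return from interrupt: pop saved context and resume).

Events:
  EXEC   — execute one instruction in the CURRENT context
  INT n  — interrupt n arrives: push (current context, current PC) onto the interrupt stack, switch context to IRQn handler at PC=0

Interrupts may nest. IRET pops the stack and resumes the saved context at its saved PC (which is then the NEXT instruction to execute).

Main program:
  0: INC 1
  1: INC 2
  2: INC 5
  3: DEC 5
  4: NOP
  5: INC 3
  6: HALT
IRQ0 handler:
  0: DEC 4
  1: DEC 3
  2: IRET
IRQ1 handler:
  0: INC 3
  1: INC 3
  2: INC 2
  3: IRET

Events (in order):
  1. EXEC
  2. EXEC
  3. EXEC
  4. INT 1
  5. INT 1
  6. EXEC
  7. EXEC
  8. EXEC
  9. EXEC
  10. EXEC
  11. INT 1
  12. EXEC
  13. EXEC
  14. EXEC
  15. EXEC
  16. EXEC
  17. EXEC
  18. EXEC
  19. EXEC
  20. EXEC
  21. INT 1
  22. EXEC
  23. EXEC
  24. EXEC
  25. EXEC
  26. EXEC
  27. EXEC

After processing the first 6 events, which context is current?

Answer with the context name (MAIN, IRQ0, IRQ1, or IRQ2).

Answer: IRQ1

Derivation:
Event 1 (EXEC): [MAIN] PC=0: INC 1 -> ACC=1
Event 2 (EXEC): [MAIN] PC=1: INC 2 -> ACC=3
Event 3 (EXEC): [MAIN] PC=2: INC 5 -> ACC=8
Event 4 (INT 1): INT 1 arrives: push (MAIN, PC=3), enter IRQ1 at PC=0 (depth now 1)
Event 5 (INT 1): INT 1 arrives: push (IRQ1, PC=0), enter IRQ1 at PC=0 (depth now 2)
Event 6 (EXEC): [IRQ1] PC=0: INC 3 -> ACC=11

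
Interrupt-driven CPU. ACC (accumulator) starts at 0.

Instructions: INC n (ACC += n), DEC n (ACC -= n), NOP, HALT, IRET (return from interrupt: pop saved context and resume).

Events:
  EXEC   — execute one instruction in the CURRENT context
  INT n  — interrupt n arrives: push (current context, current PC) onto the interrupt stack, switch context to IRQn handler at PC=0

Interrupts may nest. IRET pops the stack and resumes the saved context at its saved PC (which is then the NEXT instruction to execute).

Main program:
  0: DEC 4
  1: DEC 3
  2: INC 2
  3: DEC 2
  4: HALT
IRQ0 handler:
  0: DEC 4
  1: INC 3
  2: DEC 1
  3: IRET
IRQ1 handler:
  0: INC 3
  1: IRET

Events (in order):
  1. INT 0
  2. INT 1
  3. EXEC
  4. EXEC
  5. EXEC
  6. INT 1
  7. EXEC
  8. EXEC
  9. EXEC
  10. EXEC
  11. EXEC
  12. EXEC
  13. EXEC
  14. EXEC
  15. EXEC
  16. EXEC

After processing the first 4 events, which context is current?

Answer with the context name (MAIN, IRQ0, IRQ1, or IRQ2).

Answer: IRQ0

Derivation:
Event 1 (INT 0): INT 0 arrives: push (MAIN, PC=0), enter IRQ0 at PC=0 (depth now 1)
Event 2 (INT 1): INT 1 arrives: push (IRQ0, PC=0), enter IRQ1 at PC=0 (depth now 2)
Event 3 (EXEC): [IRQ1] PC=0: INC 3 -> ACC=3
Event 4 (EXEC): [IRQ1] PC=1: IRET -> resume IRQ0 at PC=0 (depth now 1)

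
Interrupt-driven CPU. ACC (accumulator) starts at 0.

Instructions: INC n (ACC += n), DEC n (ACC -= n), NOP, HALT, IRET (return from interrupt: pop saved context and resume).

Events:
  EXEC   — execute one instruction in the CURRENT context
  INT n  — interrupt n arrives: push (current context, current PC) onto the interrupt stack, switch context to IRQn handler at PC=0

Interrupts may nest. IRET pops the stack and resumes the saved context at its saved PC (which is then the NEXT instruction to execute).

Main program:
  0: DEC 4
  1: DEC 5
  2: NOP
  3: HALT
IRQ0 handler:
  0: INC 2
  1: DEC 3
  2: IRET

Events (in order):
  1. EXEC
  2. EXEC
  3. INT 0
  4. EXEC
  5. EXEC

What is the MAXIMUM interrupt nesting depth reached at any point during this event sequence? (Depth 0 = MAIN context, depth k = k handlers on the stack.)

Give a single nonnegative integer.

Event 1 (EXEC): [MAIN] PC=0: DEC 4 -> ACC=-4 [depth=0]
Event 2 (EXEC): [MAIN] PC=1: DEC 5 -> ACC=-9 [depth=0]
Event 3 (INT 0): INT 0 arrives: push (MAIN, PC=2), enter IRQ0 at PC=0 (depth now 1) [depth=1]
Event 4 (EXEC): [IRQ0] PC=0: INC 2 -> ACC=-7 [depth=1]
Event 5 (EXEC): [IRQ0] PC=1: DEC 3 -> ACC=-10 [depth=1]
Max depth observed: 1

Answer: 1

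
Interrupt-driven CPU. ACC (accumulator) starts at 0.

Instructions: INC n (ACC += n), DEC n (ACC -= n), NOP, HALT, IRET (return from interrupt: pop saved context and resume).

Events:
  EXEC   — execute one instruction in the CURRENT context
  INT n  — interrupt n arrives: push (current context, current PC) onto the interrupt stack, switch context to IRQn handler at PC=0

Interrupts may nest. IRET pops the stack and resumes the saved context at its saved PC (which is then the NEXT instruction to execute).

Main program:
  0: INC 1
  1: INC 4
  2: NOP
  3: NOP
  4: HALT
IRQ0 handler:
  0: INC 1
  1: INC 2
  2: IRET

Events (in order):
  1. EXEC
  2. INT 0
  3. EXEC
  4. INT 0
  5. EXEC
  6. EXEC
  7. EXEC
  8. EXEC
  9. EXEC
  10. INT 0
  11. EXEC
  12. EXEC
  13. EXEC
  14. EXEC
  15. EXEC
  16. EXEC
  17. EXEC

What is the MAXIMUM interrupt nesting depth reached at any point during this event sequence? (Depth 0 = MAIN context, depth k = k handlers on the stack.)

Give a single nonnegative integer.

Event 1 (EXEC): [MAIN] PC=0: INC 1 -> ACC=1 [depth=0]
Event 2 (INT 0): INT 0 arrives: push (MAIN, PC=1), enter IRQ0 at PC=0 (depth now 1) [depth=1]
Event 3 (EXEC): [IRQ0] PC=0: INC 1 -> ACC=2 [depth=1]
Event 4 (INT 0): INT 0 arrives: push (IRQ0, PC=1), enter IRQ0 at PC=0 (depth now 2) [depth=2]
Event 5 (EXEC): [IRQ0] PC=0: INC 1 -> ACC=3 [depth=2]
Event 6 (EXEC): [IRQ0] PC=1: INC 2 -> ACC=5 [depth=2]
Event 7 (EXEC): [IRQ0] PC=2: IRET -> resume IRQ0 at PC=1 (depth now 1) [depth=1]
Event 8 (EXEC): [IRQ0] PC=1: INC 2 -> ACC=7 [depth=1]
Event 9 (EXEC): [IRQ0] PC=2: IRET -> resume MAIN at PC=1 (depth now 0) [depth=0]
Event 10 (INT 0): INT 0 arrives: push (MAIN, PC=1), enter IRQ0 at PC=0 (depth now 1) [depth=1]
Event 11 (EXEC): [IRQ0] PC=0: INC 1 -> ACC=8 [depth=1]
Event 12 (EXEC): [IRQ0] PC=1: INC 2 -> ACC=10 [depth=1]
Event 13 (EXEC): [IRQ0] PC=2: IRET -> resume MAIN at PC=1 (depth now 0) [depth=0]
Event 14 (EXEC): [MAIN] PC=1: INC 4 -> ACC=14 [depth=0]
Event 15 (EXEC): [MAIN] PC=2: NOP [depth=0]
Event 16 (EXEC): [MAIN] PC=3: NOP [depth=0]
Event 17 (EXEC): [MAIN] PC=4: HALT [depth=0]
Max depth observed: 2

Answer: 2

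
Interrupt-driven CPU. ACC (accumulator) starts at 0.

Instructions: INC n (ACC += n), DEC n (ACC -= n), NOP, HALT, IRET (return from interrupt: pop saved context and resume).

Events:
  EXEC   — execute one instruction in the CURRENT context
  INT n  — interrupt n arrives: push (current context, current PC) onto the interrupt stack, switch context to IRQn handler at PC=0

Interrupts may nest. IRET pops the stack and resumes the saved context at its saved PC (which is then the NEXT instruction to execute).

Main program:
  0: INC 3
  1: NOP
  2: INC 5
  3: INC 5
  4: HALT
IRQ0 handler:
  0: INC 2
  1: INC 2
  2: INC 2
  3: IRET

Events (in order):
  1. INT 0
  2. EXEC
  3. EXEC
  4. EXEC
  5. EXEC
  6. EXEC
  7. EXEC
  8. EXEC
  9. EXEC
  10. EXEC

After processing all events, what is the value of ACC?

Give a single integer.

Answer: 19

Derivation:
Event 1 (INT 0): INT 0 arrives: push (MAIN, PC=0), enter IRQ0 at PC=0 (depth now 1)
Event 2 (EXEC): [IRQ0] PC=0: INC 2 -> ACC=2
Event 3 (EXEC): [IRQ0] PC=1: INC 2 -> ACC=4
Event 4 (EXEC): [IRQ0] PC=2: INC 2 -> ACC=6
Event 5 (EXEC): [IRQ0] PC=3: IRET -> resume MAIN at PC=0 (depth now 0)
Event 6 (EXEC): [MAIN] PC=0: INC 3 -> ACC=9
Event 7 (EXEC): [MAIN] PC=1: NOP
Event 8 (EXEC): [MAIN] PC=2: INC 5 -> ACC=14
Event 9 (EXEC): [MAIN] PC=3: INC 5 -> ACC=19
Event 10 (EXEC): [MAIN] PC=4: HALT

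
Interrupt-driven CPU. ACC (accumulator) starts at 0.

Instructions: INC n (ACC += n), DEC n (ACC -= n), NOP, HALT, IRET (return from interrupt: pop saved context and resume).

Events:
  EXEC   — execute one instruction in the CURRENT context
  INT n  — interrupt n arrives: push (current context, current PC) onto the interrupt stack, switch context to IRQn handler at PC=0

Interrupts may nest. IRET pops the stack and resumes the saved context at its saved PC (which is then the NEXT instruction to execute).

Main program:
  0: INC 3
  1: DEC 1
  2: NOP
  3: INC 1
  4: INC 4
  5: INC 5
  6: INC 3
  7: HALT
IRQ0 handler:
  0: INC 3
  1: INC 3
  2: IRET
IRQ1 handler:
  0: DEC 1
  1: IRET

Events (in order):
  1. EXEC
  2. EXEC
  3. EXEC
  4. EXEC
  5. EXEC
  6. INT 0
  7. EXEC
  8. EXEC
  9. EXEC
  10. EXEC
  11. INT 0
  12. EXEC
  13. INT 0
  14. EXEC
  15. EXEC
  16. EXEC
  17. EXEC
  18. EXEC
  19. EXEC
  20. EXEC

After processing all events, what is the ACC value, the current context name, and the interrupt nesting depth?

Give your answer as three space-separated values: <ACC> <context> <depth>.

Event 1 (EXEC): [MAIN] PC=0: INC 3 -> ACC=3
Event 2 (EXEC): [MAIN] PC=1: DEC 1 -> ACC=2
Event 3 (EXEC): [MAIN] PC=2: NOP
Event 4 (EXEC): [MAIN] PC=3: INC 1 -> ACC=3
Event 5 (EXEC): [MAIN] PC=4: INC 4 -> ACC=7
Event 6 (INT 0): INT 0 arrives: push (MAIN, PC=5), enter IRQ0 at PC=0 (depth now 1)
Event 7 (EXEC): [IRQ0] PC=0: INC 3 -> ACC=10
Event 8 (EXEC): [IRQ0] PC=1: INC 3 -> ACC=13
Event 9 (EXEC): [IRQ0] PC=2: IRET -> resume MAIN at PC=5 (depth now 0)
Event 10 (EXEC): [MAIN] PC=5: INC 5 -> ACC=18
Event 11 (INT 0): INT 0 arrives: push (MAIN, PC=6), enter IRQ0 at PC=0 (depth now 1)
Event 12 (EXEC): [IRQ0] PC=0: INC 3 -> ACC=21
Event 13 (INT 0): INT 0 arrives: push (IRQ0, PC=1), enter IRQ0 at PC=0 (depth now 2)
Event 14 (EXEC): [IRQ0] PC=0: INC 3 -> ACC=24
Event 15 (EXEC): [IRQ0] PC=1: INC 3 -> ACC=27
Event 16 (EXEC): [IRQ0] PC=2: IRET -> resume IRQ0 at PC=1 (depth now 1)
Event 17 (EXEC): [IRQ0] PC=1: INC 3 -> ACC=30
Event 18 (EXEC): [IRQ0] PC=2: IRET -> resume MAIN at PC=6 (depth now 0)
Event 19 (EXEC): [MAIN] PC=6: INC 3 -> ACC=33
Event 20 (EXEC): [MAIN] PC=7: HALT

Answer: 33 MAIN 0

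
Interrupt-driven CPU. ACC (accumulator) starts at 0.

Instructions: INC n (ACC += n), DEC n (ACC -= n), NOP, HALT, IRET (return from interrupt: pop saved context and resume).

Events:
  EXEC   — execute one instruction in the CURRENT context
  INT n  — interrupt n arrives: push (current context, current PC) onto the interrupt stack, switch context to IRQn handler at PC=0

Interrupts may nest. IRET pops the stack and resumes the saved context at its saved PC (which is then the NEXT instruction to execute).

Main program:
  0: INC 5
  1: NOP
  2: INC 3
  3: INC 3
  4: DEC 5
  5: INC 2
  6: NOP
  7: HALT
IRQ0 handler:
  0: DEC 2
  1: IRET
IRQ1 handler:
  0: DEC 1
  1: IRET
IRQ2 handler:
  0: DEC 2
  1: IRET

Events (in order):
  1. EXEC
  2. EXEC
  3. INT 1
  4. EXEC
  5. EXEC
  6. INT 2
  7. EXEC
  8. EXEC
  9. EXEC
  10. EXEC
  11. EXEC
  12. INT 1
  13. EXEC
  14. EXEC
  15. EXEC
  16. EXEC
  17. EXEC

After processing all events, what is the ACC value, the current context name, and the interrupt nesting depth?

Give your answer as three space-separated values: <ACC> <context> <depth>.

Answer: 4 MAIN 0

Derivation:
Event 1 (EXEC): [MAIN] PC=0: INC 5 -> ACC=5
Event 2 (EXEC): [MAIN] PC=1: NOP
Event 3 (INT 1): INT 1 arrives: push (MAIN, PC=2), enter IRQ1 at PC=0 (depth now 1)
Event 4 (EXEC): [IRQ1] PC=0: DEC 1 -> ACC=4
Event 5 (EXEC): [IRQ1] PC=1: IRET -> resume MAIN at PC=2 (depth now 0)
Event 6 (INT 2): INT 2 arrives: push (MAIN, PC=2), enter IRQ2 at PC=0 (depth now 1)
Event 7 (EXEC): [IRQ2] PC=0: DEC 2 -> ACC=2
Event 8 (EXEC): [IRQ2] PC=1: IRET -> resume MAIN at PC=2 (depth now 0)
Event 9 (EXEC): [MAIN] PC=2: INC 3 -> ACC=5
Event 10 (EXEC): [MAIN] PC=3: INC 3 -> ACC=8
Event 11 (EXEC): [MAIN] PC=4: DEC 5 -> ACC=3
Event 12 (INT 1): INT 1 arrives: push (MAIN, PC=5), enter IRQ1 at PC=0 (depth now 1)
Event 13 (EXEC): [IRQ1] PC=0: DEC 1 -> ACC=2
Event 14 (EXEC): [IRQ1] PC=1: IRET -> resume MAIN at PC=5 (depth now 0)
Event 15 (EXEC): [MAIN] PC=5: INC 2 -> ACC=4
Event 16 (EXEC): [MAIN] PC=6: NOP
Event 17 (EXEC): [MAIN] PC=7: HALT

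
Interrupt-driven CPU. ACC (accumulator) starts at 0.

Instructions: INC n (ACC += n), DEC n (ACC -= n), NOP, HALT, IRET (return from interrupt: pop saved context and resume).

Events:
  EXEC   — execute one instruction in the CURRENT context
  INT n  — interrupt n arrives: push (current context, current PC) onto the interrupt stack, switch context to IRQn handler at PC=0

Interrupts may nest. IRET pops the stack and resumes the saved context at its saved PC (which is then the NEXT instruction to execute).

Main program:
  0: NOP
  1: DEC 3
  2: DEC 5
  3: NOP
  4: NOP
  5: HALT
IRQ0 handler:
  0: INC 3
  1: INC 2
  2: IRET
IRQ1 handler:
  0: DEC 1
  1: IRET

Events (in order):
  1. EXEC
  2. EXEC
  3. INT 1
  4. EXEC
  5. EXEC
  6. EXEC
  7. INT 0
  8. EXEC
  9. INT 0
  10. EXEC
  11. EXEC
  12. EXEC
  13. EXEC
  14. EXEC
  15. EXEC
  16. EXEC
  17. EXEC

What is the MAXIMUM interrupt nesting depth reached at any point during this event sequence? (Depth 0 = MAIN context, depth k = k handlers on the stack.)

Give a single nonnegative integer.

Event 1 (EXEC): [MAIN] PC=0: NOP [depth=0]
Event 2 (EXEC): [MAIN] PC=1: DEC 3 -> ACC=-3 [depth=0]
Event 3 (INT 1): INT 1 arrives: push (MAIN, PC=2), enter IRQ1 at PC=0 (depth now 1) [depth=1]
Event 4 (EXEC): [IRQ1] PC=0: DEC 1 -> ACC=-4 [depth=1]
Event 5 (EXEC): [IRQ1] PC=1: IRET -> resume MAIN at PC=2 (depth now 0) [depth=0]
Event 6 (EXEC): [MAIN] PC=2: DEC 5 -> ACC=-9 [depth=0]
Event 7 (INT 0): INT 0 arrives: push (MAIN, PC=3), enter IRQ0 at PC=0 (depth now 1) [depth=1]
Event 8 (EXEC): [IRQ0] PC=0: INC 3 -> ACC=-6 [depth=1]
Event 9 (INT 0): INT 0 arrives: push (IRQ0, PC=1), enter IRQ0 at PC=0 (depth now 2) [depth=2]
Event 10 (EXEC): [IRQ0] PC=0: INC 3 -> ACC=-3 [depth=2]
Event 11 (EXEC): [IRQ0] PC=1: INC 2 -> ACC=-1 [depth=2]
Event 12 (EXEC): [IRQ0] PC=2: IRET -> resume IRQ0 at PC=1 (depth now 1) [depth=1]
Event 13 (EXEC): [IRQ0] PC=1: INC 2 -> ACC=1 [depth=1]
Event 14 (EXEC): [IRQ0] PC=2: IRET -> resume MAIN at PC=3 (depth now 0) [depth=0]
Event 15 (EXEC): [MAIN] PC=3: NOP [depth=0]
Event 16 (EXEC): [MAIN] PC=4: NOP [depth=0]
Event 17 (EXEC): [MAIN] PC=5: HALT [depth=0]
Max depth observed: 2

Answer: 2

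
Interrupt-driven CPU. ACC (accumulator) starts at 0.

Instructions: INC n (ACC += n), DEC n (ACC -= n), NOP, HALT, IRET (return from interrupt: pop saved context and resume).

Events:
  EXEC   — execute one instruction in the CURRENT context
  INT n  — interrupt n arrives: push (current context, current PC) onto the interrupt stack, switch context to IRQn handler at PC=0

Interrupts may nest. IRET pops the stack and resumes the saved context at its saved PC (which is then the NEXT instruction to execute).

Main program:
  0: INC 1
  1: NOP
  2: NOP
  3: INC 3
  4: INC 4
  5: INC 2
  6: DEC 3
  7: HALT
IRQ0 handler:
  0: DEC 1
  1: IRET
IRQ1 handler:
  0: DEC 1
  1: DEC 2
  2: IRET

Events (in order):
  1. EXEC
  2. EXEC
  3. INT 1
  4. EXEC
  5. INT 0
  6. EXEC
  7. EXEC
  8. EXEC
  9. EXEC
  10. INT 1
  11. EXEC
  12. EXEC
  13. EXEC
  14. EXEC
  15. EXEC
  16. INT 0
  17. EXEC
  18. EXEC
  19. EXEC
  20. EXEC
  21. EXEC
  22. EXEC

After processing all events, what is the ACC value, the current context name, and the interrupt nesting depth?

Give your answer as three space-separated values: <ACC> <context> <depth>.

Answer: -1 MAIN 0

Derivation:
Event 1 (EXEC): [MAIN] PC=0: INC 1 -> ACC=1
Event 2 (EXEC): [MAIN] PC=1: NOP
Event 3 (INT 1): INT 1 arrives: push (MAIN, PC=2), enter IRQ1 at PC=0 (depth now 1)
Event 4 (EXEC): [IRQ1] PC=0: DEC 1 -> ACC=0
Event 5 (INT 0): INT 0 arrives: push (IRQ1, PC=1), enter IRQ0 at PC=0 (depth now 2)
Event 6 (EXEC): [IRQ0] PC=0: DEC 1 -> ACC=-1
Event 7 (EXEC): [IRQ0] PC=1: IRET -> resume IRQ1 at PC=1 (depth now 1)
Event 8 (EXEC): [IRQ1] PC=1: DEC 2 -> ACC=-3
Event 9 (EXEC): [IRQ1] PC=2: IRET -> resume MAIN at PC=2 (depth now 0)
Event 10 (INT 1): INT 1 arrives: push (MAIN, PC=2), enter IRQ1 at PC=0 (depth now 1)
Event 11 (EXEC): [IRQ1] PC=0: DEC 1 -> ACC=-4
Event 12 (EXEC): [IRQ1] PC=1: DEC 2 -> ACC=-6
Event 13 (EXEC): [IRQ1] PC=2: IRET -> resume MAIN at PC=2 (depth now 0)
Event 14 (EXEC): [MAIN] PC=2: NOP
Event 15 (EXEC): [MAIN] PC=3: INC 3 -> ACC=-3
Event 16 (INT 0): INT 0 arrives: push (MAIN, PC=4), enter IRQ0 at PC=0 (depth now 1)
Event 17 (EXEC): [IRQ0] PC=0: DEC 1 -> ACC=-4
Event 18 (EXEC): [IRQ0] PC=1: IRET -> resume MAIN at PC=4 (depth now 0)
Event 19 (EXEC): [MAIN] PC=4: INC 4 -> ACC=0
Event 20 (EXEC): [MAIN] PC=5: INC 2 -> ACC=2
Event 21 (EXEC): [MAIN] PC=6: DEC 3 -> ACC=-1
Event 22 (EXEC): [MAIN] PC=7: HALT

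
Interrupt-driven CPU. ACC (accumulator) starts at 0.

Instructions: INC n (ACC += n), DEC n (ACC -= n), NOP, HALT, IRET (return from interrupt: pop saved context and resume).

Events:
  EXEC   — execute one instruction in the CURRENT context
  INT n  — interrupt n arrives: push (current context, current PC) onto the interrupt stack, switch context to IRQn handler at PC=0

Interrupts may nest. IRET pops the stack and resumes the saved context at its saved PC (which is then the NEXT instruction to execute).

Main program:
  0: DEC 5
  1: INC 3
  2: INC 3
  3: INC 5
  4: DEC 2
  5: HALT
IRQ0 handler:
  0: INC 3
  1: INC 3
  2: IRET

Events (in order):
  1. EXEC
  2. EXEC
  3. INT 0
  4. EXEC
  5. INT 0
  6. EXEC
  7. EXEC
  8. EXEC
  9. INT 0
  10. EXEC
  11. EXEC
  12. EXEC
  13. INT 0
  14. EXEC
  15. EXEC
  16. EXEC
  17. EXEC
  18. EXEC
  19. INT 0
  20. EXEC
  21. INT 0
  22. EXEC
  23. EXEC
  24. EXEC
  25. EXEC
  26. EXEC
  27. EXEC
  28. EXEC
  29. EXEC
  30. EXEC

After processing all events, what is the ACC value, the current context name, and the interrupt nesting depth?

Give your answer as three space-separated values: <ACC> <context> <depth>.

Event 1 (EXEC): [MAIN] PC=0: DEC 5 -> ACC=-5
Event 2 (EXEC): [MAIN] PC=1: INC 3 -> ACC=-2
Event 3 (INT 0): INT 0 arrives: push (MAIN, PC=2), enter IRQ0 at PC=0 (depth now 1)
Event 4 (EXEC): [IRQ0] PC=0: INC 3 -> ACC=1
Event 5 (INT 0): INT 0 arrives: push (IRQ0, PC=1), enter IRQ0 at PC=0 (depth now 2)
Event 6 (EXEC): [IRQ0] PC=0: INC 3 -> ACC=4
Event 7 (EXEC): [IRQ0] PC=1: INC 3 -> ACC=7
Event 8 (EXEC): [IRQ0] PC=2: IRET -> resume IRQ0 at PC=1 (depth now 1)
Event 9 (INT 0): INT 0 arrives: push (IRQ0, PC=1), enter IRQ0 at PC=0 (depth now 2)
Event 10 (EXEC): [IRQ0] PC=0: INC 3 -> ACC=10
Event 11 (EXEC): [IRQ0] PC=1: INC 3 -> ACC=13
Event 12 (EXEC): [IRQ0] PC=2: IRET -> resume IRQ0 at PC=1 (depth now 1)
Event 13 (INT 0): INT 0 arrives: push (IRQ0, PC=1), enter IRQ0 at PC=0 (depth now 2)
Event 14 (EXEC): [IRQ0] PC=0: INC 3 -> ACC=16
Event 15 (EXEC): [IRQ0] PC=1: INC 3 -> ACC=19
Event 16 (EXEC): [IRQ0] PC=2: IRET -> resume IRQ0 at PC=1 (depth now 1)
Event 17 (EXEC): [IRQ0] PC=1: INC 3 -> ACC=22
Event 18 (EXEC): [IRQ0] PC=2: IRET -> resume MAIN at PC=2 (depth now 0)
Event 19 (INT 0): INT 0 arrives: push (MAIN, PC=2), enter IRQ0 at PC=0 (depth now 1)
Event 20 (EXEC): [IRQ0] PC=0: INC 3 -> ACC=25
Event 21 (INT 0): INT 0 arrives: push (IRQ0, PC=1), enter IRQ0 at PC=0 (depth now 2)
Event 22 (EXEC): [IRQ0] PC=0: INC 3 -> ACC=28
Event 23 (EXEC): [IRQ0] PC=1: INC 3 -> ACC=31
Event 24 (EXEC): [IRQ0] PC=2: IRET -> resume IRQ0 at PC=1 (depth now 1)
Event 25 (EXEC): [IRQ0] PC=1: INC 3 -> ACC=34
Event 26 (EXEC): [IRQ0] PC=2: IRET -> resume MAIN at PC=2 (depth now 0)
Event 27 (EXEC): [MAIN] PC=2: INC 3 -> ACC=37
Event 28 (EXEC): [MAIN] PC=3: INC 5 -> ACC=42
Event 29 (EXEC): [MAIN] PC=4: DEC 2 -> ACC=40
Event 30 (EXEC): [MAIN] PC=5: HALT

Answer: 40 MAIN 0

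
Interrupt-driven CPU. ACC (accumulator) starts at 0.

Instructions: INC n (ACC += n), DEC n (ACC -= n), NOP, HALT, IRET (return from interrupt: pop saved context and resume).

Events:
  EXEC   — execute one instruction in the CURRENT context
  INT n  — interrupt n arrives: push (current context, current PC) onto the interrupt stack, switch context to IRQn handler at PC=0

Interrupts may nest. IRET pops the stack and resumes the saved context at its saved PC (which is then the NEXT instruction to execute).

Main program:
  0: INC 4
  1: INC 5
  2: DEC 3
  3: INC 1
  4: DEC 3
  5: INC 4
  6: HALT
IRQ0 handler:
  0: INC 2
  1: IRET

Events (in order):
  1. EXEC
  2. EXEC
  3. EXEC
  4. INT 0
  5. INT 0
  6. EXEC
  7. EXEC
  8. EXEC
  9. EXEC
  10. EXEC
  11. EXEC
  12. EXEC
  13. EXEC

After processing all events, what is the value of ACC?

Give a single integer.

Answer: 12

Derivation:
Event 1 (EXEC): [MAIN] PC=0: INC 4 -> ACC=4
Event 2 (EXEC): [MAIN] PC=1: INC 5 -> ACC=9
Event 3 (EXEC): [MAIN] PC=2: DEC 3 -> ACC=6
Event 4 (INT 0): INT 0 arrives: push (MAIN, PC=3), enter IRQ0 at PC=0 (depth now 1)
Event 5 (INT 0): INT 0 arrives: push (IRQ0, PC=0), enter IRQ0 at PC=0 (depth now 2)
Event 6 (EXEC): [IRQ0] PC=0: INC 2 -> ACC=8
Event 7 (EXEC): [IRQ0] PC=1: IRET -> resume IRQ0 at PC=0 (depth now 1)
Event 8 (EXEC): [IRQ0] PC=0: INC 2 -> ACC=10
Event 9 (EXEC): [IRQ0] PC=1: IRET -> resume MAIN at PC=3 (depth now 0)
Event 10 (EXEC): [MAIN] PC=3: INC 1 -> ACC=11
Event 11 (EXEC): [MAIN] PC=4: DEC 3 -> ACC=8
Event 12 (EXEC): [MAIN] PC=5: INC 4 -> ACC=12
Event 13 (EXEC): [MAIN] PC=6: HALT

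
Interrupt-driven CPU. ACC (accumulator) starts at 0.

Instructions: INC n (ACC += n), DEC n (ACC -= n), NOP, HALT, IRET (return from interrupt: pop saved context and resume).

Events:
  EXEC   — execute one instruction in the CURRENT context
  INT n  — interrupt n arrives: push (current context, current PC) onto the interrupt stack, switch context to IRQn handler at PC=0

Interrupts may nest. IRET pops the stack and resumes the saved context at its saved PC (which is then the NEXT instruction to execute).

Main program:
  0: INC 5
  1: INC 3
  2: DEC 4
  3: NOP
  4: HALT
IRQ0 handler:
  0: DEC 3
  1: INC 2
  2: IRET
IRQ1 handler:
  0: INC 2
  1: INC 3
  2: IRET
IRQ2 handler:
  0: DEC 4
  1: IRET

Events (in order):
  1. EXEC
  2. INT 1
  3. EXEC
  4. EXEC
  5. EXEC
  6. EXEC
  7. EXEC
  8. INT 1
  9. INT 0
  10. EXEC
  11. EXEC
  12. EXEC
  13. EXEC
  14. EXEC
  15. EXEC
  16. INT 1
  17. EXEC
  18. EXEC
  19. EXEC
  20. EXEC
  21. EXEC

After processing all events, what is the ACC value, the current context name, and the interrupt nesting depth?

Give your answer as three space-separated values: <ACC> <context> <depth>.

Answer: 18 MAIN 0

Derivation:
Event 1 (EXEC): [MAIN] PC=0: INC 5 -> ACC=5
Event 2 (INT 1): INT 1 arrives: push (MAIN, PC=1), enter IRQ1 at PC=0 (depth now 1)
Event 3 (EXEC): [IRQ1] PC=0: INC 2 -> ACC=7
Event 4 (EXEC): [IRQ1] PC=1: INC 3 -> ACC=10
Event 5 (EXEC): [IRQ1] PC=2: IRET -> resume MAIN at PC=1 (depth now 0)
Event 6 (EXEC): [MAIN] PC=1: INC 3 -> ACC=13
Event 7 (EXEC): [MAIN] PC=2: DEC 4 -> ACC=9
Event 8 (INT 1): INT 1 arrives: push (MAIN, PC=3), enter IRQ1 at PC=0 (depth now 1)
Event 9 (INT 0): INT 0 arrives: push (IRQ1, PC=0), enter IRQ0 at PC=0 (depth now 2)
Event 10 (EXEC): [IRQ0] PC=0: DEC 3 -> ACC=6
Event 11 (EXEC): [IRQ0] PC=1: INC 2 -> ACC=8
Event 12 (EXEC): [IRQ0] PC=2: IRET -> resume IRQ1 at PC=0 (depth now 1)
Event 13 (EXEC): [IRQ1] PC=0: INC 2 -> ACC=10
Event 14 (EXEC): [IRQ1] PC=1: INC 3 -> ACC=13
Event 15 (EXEC): [IRQ1] PC=2: IRET -> resume MAIN at PC=3 (depth now 0)
Event 16 (INT 1): INT 1 arrives: push (MAIN, PC=3), enter IRQ1 at PC=0 (depth now 1)
Event 17 (EXEC): [IRQ1] PC=0: INC 2 -> ACC=15
Event 18 (EXEC): [IRQ1] PC=1: INC 3 -> ACC=18
Event 19 (EXEC): [IRQ1] PC=2: IRET -> resume MAIN at PC=3 (depth now 0)
Event 20 (EXEC): [MAIN] PC=3: NOP
Event 21 (EXEC): [MAIN] PC=4: HALT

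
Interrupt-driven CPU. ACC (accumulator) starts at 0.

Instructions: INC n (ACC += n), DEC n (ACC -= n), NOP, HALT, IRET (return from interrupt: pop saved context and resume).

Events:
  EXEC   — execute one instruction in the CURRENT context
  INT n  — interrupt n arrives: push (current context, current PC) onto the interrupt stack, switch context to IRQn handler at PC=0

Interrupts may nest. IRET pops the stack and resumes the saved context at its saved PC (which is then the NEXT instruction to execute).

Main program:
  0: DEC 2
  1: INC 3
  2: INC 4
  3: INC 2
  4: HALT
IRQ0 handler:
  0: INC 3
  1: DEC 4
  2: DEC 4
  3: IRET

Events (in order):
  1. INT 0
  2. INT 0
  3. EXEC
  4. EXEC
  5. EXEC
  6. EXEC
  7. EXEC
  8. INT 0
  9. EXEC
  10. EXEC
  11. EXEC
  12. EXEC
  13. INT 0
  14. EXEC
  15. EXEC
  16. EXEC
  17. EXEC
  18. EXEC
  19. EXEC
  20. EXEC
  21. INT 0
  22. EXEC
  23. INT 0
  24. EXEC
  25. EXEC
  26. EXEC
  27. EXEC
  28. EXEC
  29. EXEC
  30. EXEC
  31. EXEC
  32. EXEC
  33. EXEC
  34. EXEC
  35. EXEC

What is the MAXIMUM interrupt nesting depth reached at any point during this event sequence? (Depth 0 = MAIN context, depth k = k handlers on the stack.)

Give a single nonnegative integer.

Answer: 2

Derivation:
Event 1 (INT 0): INT 0 arrives: push (MAIN, PC=0), enter IRQ0 at PC=0 (depth now 1) [depth=1]
Event 2 (INT 0): INT 0 arrives: push (IRQ0, PC=0), enter IRQ0 at PC=0 (depth now 2) [depth=2]
Event 3 (EXEC): [IRQ0] PC=0: INC 3 -> ACC=3 [depth=2]
Event 4 (EXEC): [IRQ0] PC=1: DEC 4 -> ACC=-1 [depth=2]
Event 5 (EXEC): [IRQ0] PC=2: DEC 4 -> ACC=-5 [depth=2]
Event 6 (EXEC): [IRQ0] PC=3: IRET -> resume IRQ0 at PC=0 (depth now 1) [depth=1]
Event 7 (EXEC): [IRQ0] PC=0: INC 3 -> ACC=-2 [depth=1]
Event 8 (INT 0): INT 0 arrives: push (IRQ0, PC=1), enter IRQ0 at PC=0 (depth now 2) [depth=2]
Event 9 (EXEC): [IRQ0] PC=0: INC 3 -> ACC=1 [depth=2]
Event 10 (EXEC): [IRQ0] PC=1: DEC 4 -> ACC=-3 [depth=2]
Event 11 (EXEC): [IRQ0] PC=2: DEC 4 -> ACC=-7 [depth=2]
Event 12 (EXEC): [IRQ0] PC=3: IRET -> resume IRQ0 at PC=1 (depth now 1) [depth=1]
Event 13 (INT 0): INT 0 arrives: push (IRQ0, PC=1), enter IRQ0 at PC=0 (depth now 2) [depth=2]
Event 14 (EXEC): [IRQ0] PC=0: INC 3 -> ACC=-4 [depth=2]
Event 15 (EXEC): [IRQ0] PC=1: DEC 4 -> ACC=-8 [depth=2]
Event 16 (EXEC): [IRQ0] PC=2: DEC 4 -> ACC=-12 [depth=2]
Event 17 (EXEC): [IRQ0] PC=3: IRET -> resume IRQ0 at PC=1 (depth now 1) [depth=1]
Event 18 (EXEC): [IRQ0] PC=1: DEC 4 -> ACC=-16 [depth=1]
Event 19 (EXEC): [IRQ0] PC=2: DEC 4 -> ACC=-20 [depth=1]
Event 20 (EXEC): [IRQ0] PC=3: IRET -> resume MAIN at PC=0 (depth now 0) [depth=0]
Event 21 (INT 0): INT 0 arrives: push (MAIN, PC=0), enter IRQ0 at PC=0 (depth now 1) [depth=1]
Event 22 (EXEC): [IRQ0] PC=0: INC 3 -> ACC=-17 [depth=1]
Event 23 (INT 0): INT 0 arrives: push (IRQ0, PC=1), enter IRQ0 at PC=0 (depth now 2) [depth=2]
Event 24 (EXEC): [IRQ0] PC=0: INC 3 -> ACC=-14 [depth=2]
Event 25 (EXEC): [IRQ0] PC=1: DEC 4 -> ACC=-18 [depth=2]
Event 26 (EXEC): [IRQ0] PC=2: DEC 4 -> ACC=-22 [depth=2]
Event 27 (EXEC): [IRQ0] PC=3: IRET -> resume IRQ0 at PC=1 (depth now 1) [depth=1]
Event 28 (EXEC): [IRQ0] PC=1: DEC 4 -> ACC=-26 [depth=1]
Event 29 (EXEC): [IRQ0] PC=2: DEC 4 -> ACC=-30 [depth=1]
Event 30 (EXEC): [IRQ0] PC=3: IRET -> resume MAIN at PC=0 (depth now 0) [depth=0]
Event 31 (EXEC): [MAIN] PC=0: DEC 2 -> ACC=-32 [depth=0]
Event 32 (EXEC): [MAIN] PC=1: INC 3 -> ACC=-29 [depth=0]
Event 33 (EXEC): [MAIN] PC=2: INC 4 -> ACC=-25 [depth=0]
Event 34 (EXEC): [MAIN] PC=3: INC 2 -> ACC=-23 [depth=0]
Event 35 (EXEC): [MAIN] PC=4: HALT [depth=0]
Max depth observed: 2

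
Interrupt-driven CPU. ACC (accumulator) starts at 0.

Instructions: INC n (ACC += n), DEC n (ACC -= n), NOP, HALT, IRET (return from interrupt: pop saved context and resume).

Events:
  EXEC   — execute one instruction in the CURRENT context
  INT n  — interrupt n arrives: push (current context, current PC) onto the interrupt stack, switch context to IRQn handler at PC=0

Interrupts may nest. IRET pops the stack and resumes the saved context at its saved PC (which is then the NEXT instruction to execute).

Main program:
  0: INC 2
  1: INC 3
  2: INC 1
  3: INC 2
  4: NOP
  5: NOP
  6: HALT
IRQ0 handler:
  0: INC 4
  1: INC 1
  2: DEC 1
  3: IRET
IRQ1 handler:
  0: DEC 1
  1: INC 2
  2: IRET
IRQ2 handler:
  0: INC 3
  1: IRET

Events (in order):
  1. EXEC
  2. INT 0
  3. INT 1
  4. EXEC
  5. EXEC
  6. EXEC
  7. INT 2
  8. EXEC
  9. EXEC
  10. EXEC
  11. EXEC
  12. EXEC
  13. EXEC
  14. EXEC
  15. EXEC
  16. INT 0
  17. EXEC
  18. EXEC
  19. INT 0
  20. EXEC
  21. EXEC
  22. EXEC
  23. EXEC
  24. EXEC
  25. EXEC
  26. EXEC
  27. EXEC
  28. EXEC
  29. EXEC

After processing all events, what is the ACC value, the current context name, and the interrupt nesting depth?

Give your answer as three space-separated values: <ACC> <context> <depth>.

Answer: 24 MAIN 0

Derivation:
Event 1 (EXEC): [MAIN] PC=0: INC 2 -> ACC=2
Event 2 (INT 0): INT 0 arrives: push (MAIN, PC=1), enter IRQ0 at PC=0 (depth now 1)
Event 3 (INT 1): INT 1 arrives: push (IRQ0, PC=0), enter IRQ1 at PC=0 (depth now 2)
Event 4 (EXEC): [IRQ1] PC=0: DEC 1 -> ACC=1
Event 5 (EXEC): [IRQ1] PC=1: INC 2 -> ACC=3
Event 6 (EXEC): [IRQ1] PC=2: IRET -> resume IRQ0 at PC=0 (depth now 1)
Event 7 (INT 2): INT 2 arrives: push (IRQ0, PC=0), enter IRQ2 at PC=0 (depth now 2)
Event 8 (EXEC): [IRQ2] PC=0: INC 3 -> ACC=6
Event 9 (EXEC): [IRQ2] PC=1: IRET -> resume IRQ0 at PC=0 (depth now 1)
Event 10 (EXEC): [IRQ0] PC=0: INC 4 -> ACC=10
Event 11 (EXEC): [IRQ0] PC=1: INC 1 -> ACC=11
Event 12 (EXEC): [IRQ0] PC=2: DEC 1 -> ACC=10
Event 13 (EXEC): [IRQ0] PC=3: IRET -> resume MAIN at PC=1 (depth now 0)
Event 14 (EXEC): [MAIN] PC=1: INC 3 -> ACC=13
Event 15 (EXEC): [MAIN] PC=2: INC 1 -> ACC=14
Event 16 (INT 0): INT 0 arrives: push (MAIN, PC=3), enter IRQ0 at PC=0 (depth now 1)
Event 17 (EXEC): [IRQ0] PC=0: INC 4 -> ACC=18
Event 18 (EXEC): [IRQ0] PC=1: INC 1 -> ACC=19
Event 19 (INT 0): INT 0 arrives: push (IRQ0, PC=2), enter IRQ0 at PC=0 (depth now 2)
Event 20 (EXEC): [IRQ0] PC=0: INC 4 -> ACC=23
Event 21 (EXEC): [IRQ0] PC=1: INC 1 -> ACC=24
Event 22 (EXEC): [IRQ0] PC=2: DEC 1 -> ACC=23
Event 23 (EXEC): [IRQ0] PC=3: IRET -> resume IRQ0 at PC=2 (depth now 1)
Event 24 (EXEC): [IRQ0] PC=2: DEC 1 -> ACC=22
Event 25 (EXEC): [IRQ0] PC=3: IRET -> resume MAIN at PC=3 (depth now 0)
Event 26 (EXEC): [MAIN] PC=3: INC 2 -> ACC=24
Event 27 (EXEC): [MAIN] PC=4: NOP
Event 28 (EXEC): [MAIN] PC=5: NOP
Event 29 (EXEC): [MAIN] PC=6: HALT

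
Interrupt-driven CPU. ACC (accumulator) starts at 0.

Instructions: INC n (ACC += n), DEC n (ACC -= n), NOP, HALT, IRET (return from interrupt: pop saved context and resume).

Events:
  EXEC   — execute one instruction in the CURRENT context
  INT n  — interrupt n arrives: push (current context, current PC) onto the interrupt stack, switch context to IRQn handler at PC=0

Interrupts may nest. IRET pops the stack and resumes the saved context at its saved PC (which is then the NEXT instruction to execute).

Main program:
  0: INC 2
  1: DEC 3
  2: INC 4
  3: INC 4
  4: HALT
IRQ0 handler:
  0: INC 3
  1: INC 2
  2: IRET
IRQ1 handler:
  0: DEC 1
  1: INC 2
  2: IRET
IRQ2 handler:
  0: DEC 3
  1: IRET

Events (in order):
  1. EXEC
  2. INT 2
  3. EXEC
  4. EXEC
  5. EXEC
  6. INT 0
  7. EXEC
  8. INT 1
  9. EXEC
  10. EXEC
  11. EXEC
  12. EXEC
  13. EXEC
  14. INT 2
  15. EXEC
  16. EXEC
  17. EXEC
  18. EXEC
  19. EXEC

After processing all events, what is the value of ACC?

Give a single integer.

Answer: 7

Derivation:
Event 1 (EXEC): [MAIN] PC=0: INC 2 -> ACC=2
Event 2 (INT 2): INT 2 arrives: push (MAIN, PC=1), enter IRQ2 at PC=0 (depth now 1)
Event 3 (EXEC): [IRQ2] PC=0: DEC 3 -> ACC=-1
Event 4 (EXEC): [IRQ2] PC=1: IRET -> resume MAIN at PC=1 (depth now 0)
Event 5 (EXEC): [MAIN] PC=1: DEC 3 -> ACC=-4
Event 6 (INT 0): INT 0 arrives: push (MAIN, PC=2), enter IRQ0 at PC=0 (depth now 1)
Event 7 (EXEC): [IRQ0] PC=0: INC 3 -> ACC=-1
Event 8 (INT 1): INT 1 arrives: push (IRQ0, PC=1), enter IRQ1 at PC=0 (depth now 2)
Event 9 (EXEC): [IRQ1] PC=0: DEC 1 -> ACC=-2
Event 10 (EXEC): [IRQ1] PC=1: INC 2 -> ACC=0
Event 11 (EXEC): [IRQ1] PC=2: IRET -> resume IRQ0 at PC=1 (depth now 1)
Event 12 (EXEC): [IRQ0] PC=1: INC 2 -> ACC=2
Event 13 (EXEC): [IRQ0] PC=2: IRET -> resume MAIN at PC=2 (depth now 0)
Event 14 (INT 2): INT 2 arrives: push (MAIN, PC=2), enter IRQ2 at PC=0 (depth now 1)
Event 15 (EXEC): [IRQ2] PC=0: DEC 3 -> ACC=-1
Event 16 (EXEC): [IRQ2] PC=1: IRET -> resume MAIN at PC=2 (depth now 0)
Event 17 (EXEC): [MAIN] PC=2: INC 4 -> ACC=3
Event 18 (EXEC): [MAIN] PC=3: INC 4 -> ACC=7
Event 19 (EXEC): [MAIN] PC=4: HALT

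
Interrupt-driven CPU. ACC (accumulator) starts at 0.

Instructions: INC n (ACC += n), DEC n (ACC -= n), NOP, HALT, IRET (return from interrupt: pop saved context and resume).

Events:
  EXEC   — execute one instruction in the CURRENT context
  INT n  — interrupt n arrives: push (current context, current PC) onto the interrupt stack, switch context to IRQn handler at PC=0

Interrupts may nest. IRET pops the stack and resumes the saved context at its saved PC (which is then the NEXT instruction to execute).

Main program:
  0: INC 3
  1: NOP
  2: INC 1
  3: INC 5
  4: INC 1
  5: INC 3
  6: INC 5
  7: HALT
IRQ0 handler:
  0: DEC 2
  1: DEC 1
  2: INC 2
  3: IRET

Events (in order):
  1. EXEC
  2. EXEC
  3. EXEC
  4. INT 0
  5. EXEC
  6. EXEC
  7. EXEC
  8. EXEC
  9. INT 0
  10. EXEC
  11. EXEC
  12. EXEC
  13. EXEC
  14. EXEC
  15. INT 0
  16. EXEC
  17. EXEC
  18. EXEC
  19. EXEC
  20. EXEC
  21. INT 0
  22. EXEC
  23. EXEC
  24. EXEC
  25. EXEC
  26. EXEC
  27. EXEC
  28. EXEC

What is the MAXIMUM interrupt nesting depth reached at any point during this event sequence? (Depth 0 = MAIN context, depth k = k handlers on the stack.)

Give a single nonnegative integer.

Event 1 (EXEC): [MAIN] PC=0: INC 3 -> ACC=3 [depth=0]
Event 2 (EXEC): [MAIN] PC=1: NOP [depth=0]
Event 3 (EXEC): [MAIN] PC=2: INC 1 -> ACC=4 [depth=0]
Event 4 (INT 0): INT 0 arrives: push (MAIN, PC=3), enter IRQ0 at PC=0 (depth now 1) [depth=1]
Event 5 (EXEC): [IRQ0] PC=0: DEC 2 -> ACC=2 [depth=1]
Event 6 (EXEC): [IRQ0] PC=1: DEC 1 -> ACC=1 [depth=1]
Event 7 (EXEC): [IRQ0] PC=2: INC 2 -> ACC=3 [depth=1]
Event 8 (EXEC): [IRQ0] PC=3: IRET -> resume MAIN at PC=3 (depth now 0) [depth=0]
Event 9 (INT 0): INT 0 arrives: push (MAIN, PC=3), enter IRQ0 at PC=0 (depth now 1) [depth=1]
Event 10 (EXEC): [IRQ0] PC=0: DEC 2 -> ACC=1 [depth=1]
Event 11 (EXEC): [IRQ0] PC=1: DEC 1 -> ACC=0 [depth=1]
Event 12 (EXEC): [IRQ0] PC=2: INC 2 -> ACC=2 [depth=1]
Event 13 (EXEC): [IRQ0] PC=3: IRET -> resume MAIN at PC=3 (depth now 0) [depth=0]
Event 14 (EXEC): [MAIN] PC=3: INC 5 -> ACC=7 [depth=0]
Event 15 (INT 0): INT 0 arrives: push (MAIN, PC=4), enter IRQ0 at PC=0 (depth now 1) [depth=1]
Event 16 (EXEC): [IRQ0] PC=0: DEC 2 -> ACC=5 [depth=1]
Event 17 (EXEC): [IRQ0] PC=1: DEC 1 -> ACC=4 [depth=1]
Event 18 (EXEC): [IRQ0] PC=2: INC 2 -> ACC=6 [depth=1]
Event 19 (EXEC): [IRQ0] PC=3: IRET -> resume MAIN at PC=4 (depth now 0) [depth=0]
Event 20 (EXEC): [MAIN] PC=4: INC 1 -> ACC=7 [depth=0]
Event 21 (INT 0): INT 0 arrives: push (MAIN, PC=5), enter IRQ0 at PC=0 (depth now 1) [depth=1]
Event 22 (EXEC): [IRQ0] PC=0: DEC 2 -> ACC=5 [depth=1]
Event 23 (EXEC): [IRQ0] PC=1: DEC 1 -> ACC=4 [depth=1]
Event 24 (EXEC): [IRQ0] PC=2: INC 2 -> ACC=6 [depth=1]
Event 25 (EXEC): [IRQ0] PC=3: IRET -> resume MAIN at PC=5 (depth now 0) [depth=0]
Event 26 (EXEC): [MAIN] PC=5: INC 3 -> ACC=9 [depth=0]
Event 27 (EXEC): [MAIN] PC=6: INC 5 -> ACC=14 [depth=0]
Event 28 (EXEC): [MAIN] PC=7: HALT [depth=0]
Max depth observed: 1

Answer: 1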